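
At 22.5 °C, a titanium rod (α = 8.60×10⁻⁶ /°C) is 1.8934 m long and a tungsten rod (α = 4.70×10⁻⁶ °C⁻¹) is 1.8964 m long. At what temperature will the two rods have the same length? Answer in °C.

T = 429.5 °C

L₁(1 + α₁ΔT) = L₂(1 + α₂ΔT) ⇒ ΔT = (L₂ − L₁)/(α₁L₁ − α₂L₂)
L₂ − L₁ = 1.8964 − 1.8934 = 3.00×10⁻³ m
α₁L₁ − α₂L₂ = 8.60×10⁻⁶×1.8934 − 4.70×10⁻⁶×1.8964 = 7.37016×10⁻⁶ m/K
ΔT = 3.00×10⁻³ / 7.37016×10⁻⁶ = 407.047 K
T = 22.5 + 407.047 = 429.547 °C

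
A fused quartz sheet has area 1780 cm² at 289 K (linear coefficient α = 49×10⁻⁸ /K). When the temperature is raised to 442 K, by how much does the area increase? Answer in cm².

ΔA = 0.267 cm²

Area coefficient ≈ 2α; |ΔT| = 153 K
ΔA = 2αA₀ΔT = 2(49×10⁻⁸)(1780)(153) = 0.267 cm²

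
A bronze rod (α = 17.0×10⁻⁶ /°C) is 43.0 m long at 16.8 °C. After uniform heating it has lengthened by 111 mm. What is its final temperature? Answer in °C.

T = 169 °C

ΔL = αL₀ΔT ⇒ ΔT = ΔL / (αL₀)
ΔT = 111×10⁻³ m / (17.0×10⁻⁶ × 43.0 m) = 151.85 K
T = 16.8 + 151.85 = 168.65 °C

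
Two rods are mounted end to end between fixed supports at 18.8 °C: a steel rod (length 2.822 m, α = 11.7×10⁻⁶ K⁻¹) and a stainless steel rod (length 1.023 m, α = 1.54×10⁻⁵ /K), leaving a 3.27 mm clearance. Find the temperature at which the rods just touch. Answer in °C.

Gap closes when ΔL₁ + ΔL₂ = 3.27 mm = 3.27×10⁻³ m
(α₁L₁ + α₂L₂)ΔT = g
α₁L₁ + α₂L₂ = 11.7×10⁻⁶×2.822 + 1.54×10⁻⁵×1.023 = 4.87716×10⁻⁵ m/K
ΔT = 3.27×10⁻³ / 4.87716×10⁻⁵ = 67.047 K
T = 18.8 + 67.047 = 85.847 °C

T = 85.8 °C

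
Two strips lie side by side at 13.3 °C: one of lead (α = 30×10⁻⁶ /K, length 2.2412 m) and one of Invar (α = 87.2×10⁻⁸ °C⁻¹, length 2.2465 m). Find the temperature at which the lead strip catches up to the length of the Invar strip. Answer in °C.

Equal length when α₁L₁ΔT − α₂L₂ΔT = L₂ − L₁ = 5.30×10⁻³ m
α₁L₁ = 6.7236×10⁻⁵, α₂L₂ = 1.958948×10⁻⁶ → Δ(αL) = 6.5277052×10⁻⁵ m/K
ΔT = 5.30×10⁻³ / 6.5277052×10⁻⁵ = 81.1924 K, so T = 13.3 + 81.1924 = 94.4924 °C

T = 94.49 °C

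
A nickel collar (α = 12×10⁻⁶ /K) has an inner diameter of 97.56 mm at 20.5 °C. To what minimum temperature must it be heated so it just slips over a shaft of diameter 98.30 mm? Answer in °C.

Required Δd = 98.30 − 97.56 = 0.74 mm
Δd = αd₀ΔT ⇒ ΔT = Δd/(αd₀) = 0.74 / (12×10⁻⁶ × 97.56) = 632.09 K
T_min = 20.5 + 632.09 = 652.59 °C

T = 653 °C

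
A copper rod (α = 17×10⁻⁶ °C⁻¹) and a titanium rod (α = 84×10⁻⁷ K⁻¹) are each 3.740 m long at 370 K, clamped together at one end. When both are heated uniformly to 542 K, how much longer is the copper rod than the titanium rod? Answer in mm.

ΔT = 172 K
copper: ΔL = 17×10⁻⁶ × 3.740 m × 172 = 1.0936×10⁻² m = 10.936 mm
titanium: ΔL = 84×10⁻⁷ × 3.740 m × 172 = 5.4036×10⁻³ m = 5.4036 mm
difference = 10.936 − 5.4036 = 5.5324 mm

5.53 mm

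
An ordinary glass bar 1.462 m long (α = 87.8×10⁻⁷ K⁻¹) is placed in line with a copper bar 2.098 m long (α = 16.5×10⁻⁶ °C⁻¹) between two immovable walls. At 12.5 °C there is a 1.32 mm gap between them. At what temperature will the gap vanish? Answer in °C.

α₁L₁ = 1.283636×10⁻⁵ m/K, α₂L₂ = 3.4617×10⁻⁵ m/K → total 4.745336×10⁻⁵ m/K
ΔT = g/(α₁L₁+α₂L₂) = 1.32×10⁻³ / 4.745336×10⁻⁵ = 27.817 K
T = 12.5 + 27.817 = 40.317 °C

T = 40.3 °C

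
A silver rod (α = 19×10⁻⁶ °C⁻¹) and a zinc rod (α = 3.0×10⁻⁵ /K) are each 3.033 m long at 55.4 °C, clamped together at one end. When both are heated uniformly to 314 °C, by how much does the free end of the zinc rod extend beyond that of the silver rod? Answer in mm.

ΔT = 258.6 K
silver: ΔL = 19×10⁻⁶ × 3.033 m × 258.6 = 1.4902×10⁻² m = 14.902 mm
zinc: ΔL = 3.0×10⁻⁵ × 3.033 m × 258.6 = 2.3530×10⁻² m = 23.530 mm
difference = 23.530 − 14.902 = 8.628 mm

8.63 mm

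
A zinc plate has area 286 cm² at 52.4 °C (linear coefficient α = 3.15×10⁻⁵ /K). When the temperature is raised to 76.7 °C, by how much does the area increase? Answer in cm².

Area coefficient ≈ 2α; |ΔT| = 24.3 K
ΔA = 2αA₀ΔT = 2(3.15×10⁻⁵)(286)(24.3) = 0.438 cm²

ΔA = 0.438 cm²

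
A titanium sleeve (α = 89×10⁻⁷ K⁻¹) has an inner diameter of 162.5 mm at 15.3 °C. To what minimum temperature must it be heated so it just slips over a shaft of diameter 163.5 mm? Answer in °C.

Required Δd = 163.5 − 162.5 = 1.0 mm
Δd = αd₀ΔT ⇒ ΔT = Δd/(αd₀) = 1.0 / (89×10⁻⁷ × 162.5) = 691.44 K
T_min = 15.3 + 691.44 = 706.74 °C

T = 707 °C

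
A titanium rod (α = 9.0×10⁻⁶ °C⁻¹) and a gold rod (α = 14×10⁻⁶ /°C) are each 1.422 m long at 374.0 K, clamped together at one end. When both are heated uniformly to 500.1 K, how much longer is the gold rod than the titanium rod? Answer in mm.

0.897 mm

ΔT = 126.1 K
titanium: ΔL = 9.0×10⁻⁶ × 1.422 m × 126.1 = 1.6138×10⁻³ m = 1.6138 mm
gold: ΔL = 14×10⁻⁶ × 1.422 m × 126.1 = 2.5104×10⁻³ m = 2.5104 mm
difference = 2.5104 − 1.6138 = 0.8966 mm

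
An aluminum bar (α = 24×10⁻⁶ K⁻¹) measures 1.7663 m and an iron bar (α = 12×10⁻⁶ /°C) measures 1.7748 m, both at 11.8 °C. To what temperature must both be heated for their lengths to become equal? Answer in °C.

Equal length when α₁L₁ΔT − α₂L₂ΔT = L₂ − L₁ = 8.50×10⁻³ m
α₁L₁ = 4.23912×10⁻⁵, α₂L₂ = 2.12976×10⁻⁵ → Δ(αL) = 2.10936×10⁻⁵ m/K
ΔT = 8.50×10⁻³ / 2.10936×10⁻⁵ = 402.966 K, so T = 11.8 + 402.966 = 414.766 °C

T = 414.8 °C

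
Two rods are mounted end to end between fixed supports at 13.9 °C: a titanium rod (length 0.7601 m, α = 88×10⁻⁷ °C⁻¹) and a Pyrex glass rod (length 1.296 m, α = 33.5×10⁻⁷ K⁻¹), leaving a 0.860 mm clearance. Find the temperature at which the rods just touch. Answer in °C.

α₁L₁ = 6.68888×10⁻⁶ m/K, α₂L₂ = 4.3416×10⁻⁶ m/K → total 1.103048×10⁻⁵ m/K
ΔT = g/(α₁L₁+α₂L₂) = 8.60×10⁻⁴ / 1.103048×10⁻⁵ = 77.966 K
T = 13.9 + 77.966 = 91.866 °C

T = 91.9 °C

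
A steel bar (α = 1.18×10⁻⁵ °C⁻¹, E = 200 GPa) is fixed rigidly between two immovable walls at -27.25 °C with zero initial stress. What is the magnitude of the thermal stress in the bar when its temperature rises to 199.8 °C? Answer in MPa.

σ = 536 MPa

Fully constrained: the free strain ε = αΔT is blocked, so σ = Eε = EαΔT.
|ΔT| = 227.05 K
σ = 200×10⁹ × 1.18×10⁻⁵ × 227.05 = 5.36×10⁸ Pa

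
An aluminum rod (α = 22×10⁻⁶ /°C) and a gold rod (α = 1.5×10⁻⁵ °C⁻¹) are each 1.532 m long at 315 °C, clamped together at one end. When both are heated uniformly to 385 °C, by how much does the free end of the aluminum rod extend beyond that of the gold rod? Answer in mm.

0.751 mm

ΔT = 70 K
aluminum: ΔL = 22×10⁻⁶ × 1.532 m × 70 = 2.3593×10⁻³ m = 2.3593 mm
gold: ΔL = 1.5×10⁻⁵ × 1.532 m × 70 = 1.6086×10⁻³ m = 1.6086 mm
difference = 2.3593 − 1.6086 = 0.7507 mm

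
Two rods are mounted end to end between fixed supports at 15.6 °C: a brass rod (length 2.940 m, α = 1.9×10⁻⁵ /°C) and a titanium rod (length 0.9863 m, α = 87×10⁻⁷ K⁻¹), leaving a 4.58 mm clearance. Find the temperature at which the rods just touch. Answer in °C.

T = 86.7 °C

Gap closes when ΔL₁ + ΔL₂ = 4.58 mm = 4.58×10⁻³ m
(α₁L₁ + α₂L₂)ΔT = g
α₁L₁ + α₂L₂ = 1.9×10⁻⁵×2.940 + 87×10⁻⁷×0.9863 = 6.444081×10⁻⁵ m/K
ΔT = 4.58×10⁻³ / 6.444081×10⁻⁵ = 71.073 K
T = 15.6 + 71.073 = 86.673 °C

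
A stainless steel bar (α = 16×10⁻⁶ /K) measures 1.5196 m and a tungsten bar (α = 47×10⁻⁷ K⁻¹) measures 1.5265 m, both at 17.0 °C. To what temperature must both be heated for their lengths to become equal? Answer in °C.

L₁(1 + α₁ΔT) = L₂(1 + α₂ΔT) ⇒ ΔT = (L₂ − L₁)/(α₁L₁ − α₂L₂)
L₂ − L₁ = 1.5265 − 1.5196 = 6.90×10⁻³ m
α₁L₁ − α₂L₂ = 16×10⁻⁶×1.5196 − 47×10⁻⁷×1.5265 = 1.713905×10⁻⁵ m/K
ΔT = 6.90×10⁻³ / 1.713905×10⁻⁵ = 402.589 K
T = 17.0 + 402.589 = 419.589 °C

T = 419.6 °C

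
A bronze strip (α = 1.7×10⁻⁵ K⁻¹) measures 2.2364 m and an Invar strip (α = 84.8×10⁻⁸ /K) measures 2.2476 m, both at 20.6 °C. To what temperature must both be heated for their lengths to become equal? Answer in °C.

T = 330.7 °C

Equal length when α₁L₁ΔT − α₂L₂ΔT = L₂ − L₁ = 1.12×10⁻² m
α₁L₁ = 3.80188×10⁻⁵, α₂L₂ = 1.9059648×10⁻⁶ → Δ(αL) = 3.61128352×10⁻⁵ m/K
ΔT = 1.12×10⁻² / 3.61128352×10⁻⁵ = 310.139 K, so T = 20.6 + 310.139 = 330.739 °C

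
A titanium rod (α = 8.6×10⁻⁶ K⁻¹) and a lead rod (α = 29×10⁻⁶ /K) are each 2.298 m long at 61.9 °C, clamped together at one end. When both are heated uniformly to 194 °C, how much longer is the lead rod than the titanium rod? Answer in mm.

6.19 mm

ΔT = 132.1 K
titanium: ΔL = 8.6×10⁻⁶ × 2.298 m × 132.1 = 2.6107×10⁻³ m = 2.6107 mm
lead: ΔL = 29×10⁻⁶ × 2.298 m × 132.1 = 8.8034×10⁻³ m = 8.8034 mm
difference = 8.8034 − 2.6107 = 6.1927 mm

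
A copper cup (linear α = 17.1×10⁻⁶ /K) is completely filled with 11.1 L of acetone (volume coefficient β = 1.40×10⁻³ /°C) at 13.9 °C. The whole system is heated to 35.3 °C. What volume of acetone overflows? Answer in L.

The cup also expands: β_container ≈ 3α = 5.13×10⁻⁵ /K
Net overflow = V₀(β_liq − 3α_cont)ΔT
β − 3α = 1.40×10⁻³ − 5.13×10⁻⁵ = 1.3487×10⁻³ /K; ΔT = 21.4 K
ΔV = 11.1 × 1.3487×10⁻³ × 21.4 = 0.320 L

0.320 L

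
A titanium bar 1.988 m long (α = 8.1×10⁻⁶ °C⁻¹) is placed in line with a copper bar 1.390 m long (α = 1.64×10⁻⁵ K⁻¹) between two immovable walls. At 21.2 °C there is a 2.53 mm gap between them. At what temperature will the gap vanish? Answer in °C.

T = 86.2 °C

α₁L₁ = 1.61028×10⁻⁵ m/K, α₂L₂ = 2.2796×10⁻⁵ m/K → total 3.88988×10⁻⁵ m/K
ΔT = g/(α₁L₁+α₂L₂) = 2.53×10⁻³ / 3.88988×10⁻⁵ = 65.041 K
T = 21.2 + 65.041 = 86.241 °C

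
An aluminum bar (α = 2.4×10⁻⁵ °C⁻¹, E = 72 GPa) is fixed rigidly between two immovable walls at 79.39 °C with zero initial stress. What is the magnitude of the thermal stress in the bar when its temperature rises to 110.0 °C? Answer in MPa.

σ = 52.9 MPa

Fully constrained: the free strain ε = αΔT is blocked, so σ = Eε = EαΔT.
|ΔT| = 30.61 K
σ = 72.0×10⁹ × 2.4×10⁻⁵ × 30.61 = 5.29×10⁷ Pa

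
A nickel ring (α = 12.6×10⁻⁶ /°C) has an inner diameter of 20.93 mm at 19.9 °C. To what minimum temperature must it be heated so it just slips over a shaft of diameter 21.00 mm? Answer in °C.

T = 285 °C

Required Δd = 21.00 − 20.93 = 0.07 mm
Δd = αd₀ΔT ⇒ ΔT = Δd/(αd₀) = 0.07 / (12.6×10⁻⁶ × 20.93) = 265.44 K
T_min = 19.9 + 265.44 = 285.34 °C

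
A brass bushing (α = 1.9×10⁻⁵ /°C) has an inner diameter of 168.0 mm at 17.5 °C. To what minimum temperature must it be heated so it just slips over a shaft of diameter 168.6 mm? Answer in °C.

Required Δd = 168.6 − 168.0 = 0.6 mm
Δd = αd₀ΔT ⇒ ΔT = Δd/(αd₀) = 0.6 / (1.9×10⁻⁵ × 168.0) = 187.97 K
T_min = 17.5 + 187.97 = 205.47 °C

T = 205 °C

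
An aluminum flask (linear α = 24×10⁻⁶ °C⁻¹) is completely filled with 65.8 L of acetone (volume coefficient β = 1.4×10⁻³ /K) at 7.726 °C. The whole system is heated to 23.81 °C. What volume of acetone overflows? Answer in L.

The flask also expands: β_container ≈ 3α = 7.2×10⁻⁵ /K
Net overflow = V₀(β_liq − 3α_cont)ΔT
β − 3α = 1.40×10⁻³ − 7.2×10⁻⁵ = 1.328×10⁻³ /K; ΔT = 16.084 K
ΔV = 65.8 × 1.328×10⁻³ × 16.084 = 1.41 L

1.41 L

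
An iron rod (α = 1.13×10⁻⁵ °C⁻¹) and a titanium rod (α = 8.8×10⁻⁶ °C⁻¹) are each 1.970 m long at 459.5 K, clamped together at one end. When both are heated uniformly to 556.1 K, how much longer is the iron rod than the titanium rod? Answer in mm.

0.476 mm

ΔT = 96.6 K
iron: ΔL = 1.13×10⁻⁵ × 1.970 m × 96.6 = 2.1504×10⁻³ m = 2.1504 mm
titanium: ΔL = 8.8×10⁻⁶ × 1.970 m × 96.6 = 1.6747×10⁻³ m = 1.6747 mm
difference = 2.1504 − 1.6747 = 0.4757 mm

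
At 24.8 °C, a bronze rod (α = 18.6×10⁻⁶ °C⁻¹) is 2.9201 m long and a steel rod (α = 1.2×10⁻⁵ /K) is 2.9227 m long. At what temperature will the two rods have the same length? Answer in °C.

T = 159.9 °C

L₁(1 + α₁ΔT) = L₂(1 + α₂ΔT) ⇒ ΔT = (L₂ − L₁)/(α₁L₁ − α₂L₂)
L₂ − L₁ = 2.9227 − 2.9201 = 2.60×10⁻³ m
α₁L₁ − α₂L₂ = 18.6×10⁻⁶×2.9201 − 1.2×10⁻⁵×2.9227 = 1.924146×10⁻⁵ m/K
ΔT = 2.60×10⁻³ / 1.924146×10⁻⁵ = 135.125 K
T = 24.8 + 135.125 = 159.925 °C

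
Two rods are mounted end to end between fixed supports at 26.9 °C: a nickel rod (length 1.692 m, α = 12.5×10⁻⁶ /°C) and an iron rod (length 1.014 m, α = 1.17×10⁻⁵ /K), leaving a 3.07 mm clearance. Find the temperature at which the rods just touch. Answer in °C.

Gap closes when ΔL₁ + ΔL₂ = 3.07 mm = 3.07×10⁻³ m
(α₁L₁ + α₂L₂)ΔT = g
α₁L₁ + α₂L₂ = 12.5×10⁻⁶×1.692 + 1.17×10⁻⁵×1.014 = 3.30138×10⁻⁵ m/K
ΔT = 3.07×10⁻³ / 3.30138×10⁻⁵ = 92.99 K
T = 26.9 + 92.99 = 119.89 °C

T = 120 °C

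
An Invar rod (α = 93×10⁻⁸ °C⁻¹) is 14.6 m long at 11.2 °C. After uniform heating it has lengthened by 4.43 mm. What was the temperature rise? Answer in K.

ΔT = 326 K

ΔL = αL₀ΔT ⇒ ΔT = ΔL / (αL₀)
ΔT = 4.43×10⁻³ m / (93×10⁻⁸ × 14.6 m) = 326.26 K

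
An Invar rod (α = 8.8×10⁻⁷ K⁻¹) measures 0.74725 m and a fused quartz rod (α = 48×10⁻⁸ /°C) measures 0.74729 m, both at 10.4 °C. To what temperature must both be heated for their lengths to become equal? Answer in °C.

T = 144.2 °C

L₁(1 + α₁ΔT) = L₂(1 + α₂ΔT) ⇒ ΔT = (L₂ − L₁)/(α₁L₁ − α₂L₂)
L₂ − L₁ = 0.74729 − 0.74725 = 4.00×10⁻⁵ m
α₁L₁ − α₂L₂ = 8.8×10⁻⁷×0.74725 − 48×10⁻⁸×0.74729 = 2.988808×10⁻⁷ m/K
ΔT = 4.00×10⁻⁵ / 2.988808×10⁻⁷ = 133.833 K
T = 10.4 + 133.833 = 144.233 °C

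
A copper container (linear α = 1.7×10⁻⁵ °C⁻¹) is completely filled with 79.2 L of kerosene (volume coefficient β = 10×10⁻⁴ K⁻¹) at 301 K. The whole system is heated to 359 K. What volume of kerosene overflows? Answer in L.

The container also expands: β_container ≈ 3α = 5.1×10⁻⁵ /K
Net overflow = V₀(β_liq − 3α_cont)ΔT
β − 3α = 1.00×10⁻³ − 5.1×10⁻⁵ = 9.49×10⁻⁴ /K; ΔT = 58 K
ΔV = 79.2 × 9.49×10⁻⁴ × 58 = 4.36 L

4.36 L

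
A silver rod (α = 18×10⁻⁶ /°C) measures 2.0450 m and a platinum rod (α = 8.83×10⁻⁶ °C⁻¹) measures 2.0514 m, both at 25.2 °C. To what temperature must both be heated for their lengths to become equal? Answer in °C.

Equal length when α₁L₁ΔT − α₂L₂ΔT = L₂ − L₁ = 6.40×10⁻³ m
α₁L₁ = 3.681×10⁻⁵, α₂L₂ = 1.8113862×10⁻⁵ → Δ(αL) = 1.8696138×10⁻⁵ m/K
ΔT = 6.40×10⁻³ / 1.8696138×10⁻⁵ = 342.317 K, so T = 25.2 + 342.317 = 367.517 °C

T = 367.5 °C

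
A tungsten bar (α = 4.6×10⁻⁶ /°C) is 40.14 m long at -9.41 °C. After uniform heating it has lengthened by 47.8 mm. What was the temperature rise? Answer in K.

ΔT = 259 K

ΔL = αL₀ΔT ⇒ ΔT = ΔL / (αL₀)
ΔT = 47.8×10⁻³ m / (4.6×10⁻⁶ × 40.14 m) = 258.88 K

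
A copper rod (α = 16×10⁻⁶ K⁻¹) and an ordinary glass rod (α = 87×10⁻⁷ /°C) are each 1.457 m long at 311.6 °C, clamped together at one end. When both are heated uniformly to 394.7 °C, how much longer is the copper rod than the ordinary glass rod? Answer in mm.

0.884 mm

ΔT = 83.1 K
copper: ΔL = 16×10⁻⁶ × 1.457 m × 83.1 = 1.9372×10⁻³ m = 1.9372 mm
ordinary glass: ΔL = 87×10⁻⁷ × 1.457 m × 83.1 = 1.0534×10⁻³ m = 1.0534 mm
difference = 1.9372 − 1.0534 = 0.8838 mm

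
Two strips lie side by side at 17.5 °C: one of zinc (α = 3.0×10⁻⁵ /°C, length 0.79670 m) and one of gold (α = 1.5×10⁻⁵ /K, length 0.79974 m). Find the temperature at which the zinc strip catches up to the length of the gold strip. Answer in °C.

L₁(1 + α₁ΔT) = L₂(1 + α₂ΔT) ⇒ ΔT = (L₂ − L₁)/(α₁L₁ − α₂L₂)
L₂ − L₁ = 0.79974 − 0.79670 = 3.04×10⁻³ m
α₁L₁ − α₂L₂ = 3.0×10⁻⁵×0.79670 − 1.5×10⁻⁵×0.79974 = 1.19049×10⁻⁵ m/K
ΔT = 3.04×10⁻³ / 1.19049×10⁻⁵ = 255.357 K
T = 17.5 + 255.357 = 272.857 °C

T = 272.9 °C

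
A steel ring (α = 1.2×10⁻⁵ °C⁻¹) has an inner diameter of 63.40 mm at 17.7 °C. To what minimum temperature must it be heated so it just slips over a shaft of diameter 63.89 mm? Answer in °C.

Required Δd = 63.89 − 63.40 = 0.49 mm
Δd = αd₀ΔT ⇒ ΔT = Δd/(αd₀) = 0.49 / (1.2×10⁻⁵ × 63.40) = 644.06 K
T_min = 17.7 + 644.06 = 661.76 °C

T = 662 °C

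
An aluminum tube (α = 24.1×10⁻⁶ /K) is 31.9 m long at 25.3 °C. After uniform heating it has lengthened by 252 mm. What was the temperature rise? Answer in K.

ΔT = 328 K

ΔL = αL₀ΔT ⇒ ΔT = ΔL / (αL₀)
ΔT = 252×10⁻³ m / (24.1×10⁻⁶ × 31.9 m) = 327.79 K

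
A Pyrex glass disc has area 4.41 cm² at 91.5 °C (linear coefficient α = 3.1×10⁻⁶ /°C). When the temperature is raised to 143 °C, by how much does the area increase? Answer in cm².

Area coefficient ≈ 2α; |ΔT| = 51.5 K
ΔA = 2αA₀ΔT = 2(3.1×10⁻⁶)(4.41)(51.5) = 1.41×10⁻³ cm²

ΔA = 0.00141 cm²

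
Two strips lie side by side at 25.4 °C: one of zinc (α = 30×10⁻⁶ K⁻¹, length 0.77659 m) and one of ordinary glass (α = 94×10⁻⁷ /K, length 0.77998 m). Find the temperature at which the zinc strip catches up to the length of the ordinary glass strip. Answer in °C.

T = 237.7 °C

Equal length when α₁L₁ΔT − α₂L₂ΔT = L₂ − L₁ = 3.39×10⁻³ m
α₁L₁ = 2.32977×10⁻⁵, α₂L₂ = 7.331812×10⁻⁶ → Δ(αL) = 1.5965888×10⁻⁵ m/K
ΔT = 3.39×10⁻³ / 1.5965888×10⁻⁵ = 212.328 K, so T = 25.4 + 212.328 = 237.728 °C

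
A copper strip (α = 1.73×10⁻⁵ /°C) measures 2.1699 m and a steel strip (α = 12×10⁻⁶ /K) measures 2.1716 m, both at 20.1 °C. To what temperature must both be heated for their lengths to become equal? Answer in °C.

T = 168.2 °C

L₁(1 + α₁ΔT) = L₂(1 + α₂ΔT) ⇒ ΔT = (L₂ − L₁)/(α₁L₁ − α₂L₂)
L₂ − L₁ = 2.1716 − 2.1699 = 1.70×10⁻³ m
α₁L₁ − α₂L₂ = 1.73×10⁻⁵×2.1699 − 12×10⁻⁶×2.1716 = 1.148007×10⁻⁵ m/K
ΔT = 1.70×10⁻³ / 1.148007×10⁻⁵ = 148.083 K
T = 20.1 + 148.083 = 168.183 °C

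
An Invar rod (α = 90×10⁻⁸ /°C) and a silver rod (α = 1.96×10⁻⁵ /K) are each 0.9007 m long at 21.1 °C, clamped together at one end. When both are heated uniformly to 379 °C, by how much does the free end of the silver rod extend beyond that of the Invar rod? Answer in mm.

6.03 mm

ΔT = 357.9 K
Invar: ΔL = 90×10⁻⁸ × 0.9007 m × 357.9 = 2.9012×10⁻⁴ m = 0.29012 mm
silver: ΔL = 1.96×10⁻⁵ × 0.9007 m × 357.9 = 6.3183×10⁻³ m = 6.3183 mm
difference = 6.3183 − 0.29012 = 6.02818 mm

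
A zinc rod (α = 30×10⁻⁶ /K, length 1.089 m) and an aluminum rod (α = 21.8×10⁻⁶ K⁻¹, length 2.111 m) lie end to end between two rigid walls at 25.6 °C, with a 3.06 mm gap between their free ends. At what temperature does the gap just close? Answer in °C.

T = 64.5 °C

α₁L₁ = 3.267×10⁻⁵ m/K, α₂L₂ = 4.60198×10⁻⁵ m/K → total 7.86898×10⁻⁵ m/K
ΔT = g/(α₁L₁+α₂L₂) = 3.06×10⁻³ / 7.86898×10⁻⁵ = 38.887 K
T = 25.6 + 38.887 = 64.487 °C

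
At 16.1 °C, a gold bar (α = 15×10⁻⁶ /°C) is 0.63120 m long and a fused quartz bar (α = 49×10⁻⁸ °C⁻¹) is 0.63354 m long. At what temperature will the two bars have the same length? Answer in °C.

Equal length when α₁L₁ΔT − α₂L₂ΔT = L₂ − L₁ = 2.34×10⁻³ m
α₁L₁ = 9.468×10⁻⁶, α₂L₂ = 3.104346×10⁻⁷ → Δ(αL) = 9.1575654×10⁻⁶ m/K
ΔT = 2.34×10⁻³ / 9.1575654×10⁻⁶ = 255.526 K, so T = 16.1 + 255.526 = 271.626 °C

T = 271.6 °C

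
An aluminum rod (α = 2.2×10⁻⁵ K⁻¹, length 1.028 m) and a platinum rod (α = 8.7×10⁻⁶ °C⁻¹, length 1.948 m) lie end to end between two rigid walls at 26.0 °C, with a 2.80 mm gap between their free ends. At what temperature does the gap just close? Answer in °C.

α₁L₁ = 2.2616×10⁻⁵ m/K, α₂L₂ = 1.69476×10⁻⁵ m/K → total 3.95636×10⁻⁵ m/K
ΔT = g/(α₁L₁+α₂L₂) = 2.80×10⁻³ / 3.95636×10⁻⁵ = 70.772 K
T = 26.0 + 70.772 = 96.772 °C

T = 96.8 °C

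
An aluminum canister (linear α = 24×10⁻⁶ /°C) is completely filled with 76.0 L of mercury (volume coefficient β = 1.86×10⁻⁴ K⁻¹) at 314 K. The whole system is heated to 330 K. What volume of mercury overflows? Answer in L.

0.139 L

The canister also expands: β_container ≈ 3α = 7.2×10⁻⁵ /K
Net overflow = V₀(β_liq − 3α_cont)ΔT
β − 3α = 1.86×10⁻⁴ − 7.2×10⁻⁵ = 1.14×10⁻⁴ /K; ΔT = 16 K
ΔV = 76.0 × 1.14×10⁻⁴ × 16 = 0.139 L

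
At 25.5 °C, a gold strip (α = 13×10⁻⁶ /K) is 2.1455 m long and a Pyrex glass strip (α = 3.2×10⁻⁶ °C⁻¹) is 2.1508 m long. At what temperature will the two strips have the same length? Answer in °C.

Equal length when α₁L₁ΔT − α₂L₂ΔT = L₂ − L₁ = 5.30×10⁻³ m
α₁L₁ = 2.78915×10⁻⁵, α₂L₂ = 6.88256×10⁻⁶ → Δ(αL) = 2.100894×10⁻⁵ m/K
ΔT = 5.30×10⁻³ / 2.100894×10⁻⁵ = 252.274 K, so T = 25.5 + 252.274 = 277.774 °C

T = 277.8 °C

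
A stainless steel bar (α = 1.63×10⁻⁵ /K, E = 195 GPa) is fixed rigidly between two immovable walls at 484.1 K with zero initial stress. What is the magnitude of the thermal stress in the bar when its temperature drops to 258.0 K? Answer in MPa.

σ = 719 MPa

Fully constrained: the free strain ε = αΔT is blocked, so σ = Eε = EαΔT.
|ΔT| = 226.1 K
σ = 195×10⁹ × 1.63×10⁻⁵ × 226.1 = 7.19×10⁸ Pa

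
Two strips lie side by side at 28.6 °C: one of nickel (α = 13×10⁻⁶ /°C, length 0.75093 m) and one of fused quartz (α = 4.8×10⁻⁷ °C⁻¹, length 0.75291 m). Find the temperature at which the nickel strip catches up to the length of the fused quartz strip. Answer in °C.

T = 239.2 °C

Equal length when α₁L₁ΔT − α₂L₂ΔT = L₂ − L₁ = 1.98×10⁻³ m
α₁L₁ = 9.76209×10⁻⁶, α₂L₂ = 3.613968×10⁻⁷ → Δ(αL) = 9.4006932×10⁻⁶ m/K
ΔT = 1.98×10⁻³ / 9.4006932×10⁻⁶ = 210.623 K, so T = 28.6 + 210.623 = 239.223 °C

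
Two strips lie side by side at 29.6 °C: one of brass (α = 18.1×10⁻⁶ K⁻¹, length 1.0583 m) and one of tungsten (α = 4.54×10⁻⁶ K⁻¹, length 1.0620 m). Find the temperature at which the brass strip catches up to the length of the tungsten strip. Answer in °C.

Equal length when α₁L₁ΔT − α₂L₂ΔT = L₂ − L₁ = 3.70×10⁻³ m
α₁L₁ = 1.915523×10⁻⁵, α₂L₂ = 4.82148×10⁻⁶ → Δ(αL) = 1.433375×10⁻⁵ m/K
ΔT = 3.70×10⁻³ / 1.433375×10⁻⁵ = 258.132 K, so T = 29.6 + 258.132 = 287.732 °C

T = 287.7 °C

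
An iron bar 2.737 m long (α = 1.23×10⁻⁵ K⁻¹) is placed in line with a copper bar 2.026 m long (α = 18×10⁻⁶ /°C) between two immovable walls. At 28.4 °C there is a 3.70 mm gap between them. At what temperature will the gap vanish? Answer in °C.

α₁L₁ = 3.36651×10⁻⁵ m/K, α₂L₂ = 3.6468×10⁻⁵ m/K → total 7.01331×10⁻⁵ m/K
ΔT = g/(α₁L₁+α₂L₂) = 3.70×10⁻³ / 7.01331×10⁻⁵ = 52.757 K
T = 28.4 + 52.757 = 81.157 °C

T = 81.2 °C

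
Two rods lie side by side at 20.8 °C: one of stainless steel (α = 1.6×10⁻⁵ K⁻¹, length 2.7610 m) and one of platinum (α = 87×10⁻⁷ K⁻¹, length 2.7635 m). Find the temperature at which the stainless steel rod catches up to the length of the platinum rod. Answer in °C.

T = 145.0 °C

Equal length when α₁L₁ΔT − α₂L₂ΔT = L₂ − L₁ = 2.50×10⁻³ m
α₁L₁ = 4.4176×10⁻⁵, α₂L₂ = 2.404245×10⁻⁵ → Δ(αL) = 2.013355×10⁻⁵ m/K
ΔT = 2.50×10⁻³ / 2.013355×10⁻⁵ = 124.171 K, so T = 20.8 + 124.171 = 144.971 °C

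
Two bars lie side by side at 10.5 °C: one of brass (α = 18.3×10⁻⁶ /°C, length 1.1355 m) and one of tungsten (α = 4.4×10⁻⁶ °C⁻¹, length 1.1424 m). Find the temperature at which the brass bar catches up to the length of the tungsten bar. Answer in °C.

T = 448.5 °C

L₁(1 + α₁ΔT) = L₂(1 + α₂ΔT) ⇒ ΔT = (L₂ − L₁)/(α₁L₁ − α₂L₂)
L₂ − L₁ = 1.1424 − 1.1355 = 6.90×10⁻³ m
α₁L₁ − α₂L₂ = 18.3×10⁻⁶×1.1355 − 4.4×10⁻⁶×1.1424 = 1.575309×10⁻⁵ m/K
ΔT = 6.90×10⁻³ / 1.575309×10⁻⁵ = 438.009 K
T = 10.5 + 438.009 = 448.509 °C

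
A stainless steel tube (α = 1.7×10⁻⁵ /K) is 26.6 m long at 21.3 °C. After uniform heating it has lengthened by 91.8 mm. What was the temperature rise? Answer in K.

ΔL = αL₀ΔT ⇒ ΔT = ΔL / (αL₀)
ΔT = 91.8×10⁻³ m / (1.7×10⁻⁵ × 26.6 m) = 203.01 K

ΔT = 203 K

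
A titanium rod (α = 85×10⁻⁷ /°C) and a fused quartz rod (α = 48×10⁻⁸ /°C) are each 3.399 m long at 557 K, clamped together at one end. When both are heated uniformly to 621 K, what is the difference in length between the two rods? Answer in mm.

ΔT = 64 K
titanium: ΔL = 85×10⁻⁷ × 3.399 m × 64 = 1.8491×10⁻³ m = 1.8491 mm
fused quartz: ΔL = 48×10⁻⁸ × 3.399 m × 64 = 1.0442×10⁻⁴ m = 0.10442 mm
difference = 1.8491 − 0.10442 = 1.74468 mm

1.74 mm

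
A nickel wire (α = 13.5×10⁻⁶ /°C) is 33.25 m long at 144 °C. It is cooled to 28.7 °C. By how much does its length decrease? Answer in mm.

|ΔT| = |28.7 − 144| = 115.3 K
ΔL = αL₀ΔT = (13.5×10⁻⁶)(33.25)(115.3) = 5.18×10⁻² m

ΔL = 51.8 mm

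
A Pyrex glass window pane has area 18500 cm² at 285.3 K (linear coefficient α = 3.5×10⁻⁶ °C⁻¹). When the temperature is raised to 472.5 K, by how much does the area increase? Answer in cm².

Area coefficient ≈ 2α; |ΔT| = 187.2 K
ΔA = 2αA₀ΔT = 2(3.5×10⁻⁶)(18500)(187.2) = 24.2 cm²

ΔA = 24.2 cm²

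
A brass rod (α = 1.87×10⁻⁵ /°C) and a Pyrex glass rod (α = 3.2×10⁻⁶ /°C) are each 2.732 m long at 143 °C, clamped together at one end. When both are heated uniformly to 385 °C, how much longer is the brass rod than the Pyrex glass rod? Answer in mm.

10.2 mm

ΔT = 242 K
brass: ΔL = 1.87×10⁻⁵ × 2.732 m × 242 = 1.2363×10⁻² m = 12.363 mm
Pyrex glass: ΔL = 3.2×10⁻⁶ × 2.732 m × 242 = 2.1157×10⁻³ m = 2.1157 mm
difference = 12.363 − 2.1157 = 10.2473 mm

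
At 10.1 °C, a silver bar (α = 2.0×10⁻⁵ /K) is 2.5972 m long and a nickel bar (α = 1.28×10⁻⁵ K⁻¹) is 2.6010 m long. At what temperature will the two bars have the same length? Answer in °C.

T = 213.8 °C

L₁(1 + α₁ΔT) = L₂(1 + α₂ΔT) ⇒ ΔT = (L₂ − L₁)/(α₁L₁ − α₂L₂)
L₂ − L₁ = 2.6010 − 2.5972 = 3.80×10⁻³ m
α₁L₁ − α₂L₂ = 2.0×10⁻⁵×2.5972 − 1.28×10⁻⁵×2.6010 = 1.86512×10⁻⁵ m/K
ΔT = 3.80×10⁻³ / 1.86512×10⁻⁵ = 203.740 K
T = 10.1 + 203.740 = 213.840 °C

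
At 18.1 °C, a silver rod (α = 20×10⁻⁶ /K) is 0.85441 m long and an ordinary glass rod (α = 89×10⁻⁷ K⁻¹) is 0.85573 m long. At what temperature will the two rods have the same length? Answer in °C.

Equal length when α₁L₁ΔT − α₂L₂ΔT = L₂ − L₁ = 1.32×10⁻³ m
α₁L₁ = 1.70882×10⁻⁵, α₂L₂ = 7.615997×10⁻⁶ → Δ(αL) = 9.472203×10⁻⁶ m/K
ΔT = 1.32×10⁻³ / 9.472203×10⁻⁶ = 139.355 K, so T = 18.1 + 139.355 = 157.455 °C

T = 157.5 °C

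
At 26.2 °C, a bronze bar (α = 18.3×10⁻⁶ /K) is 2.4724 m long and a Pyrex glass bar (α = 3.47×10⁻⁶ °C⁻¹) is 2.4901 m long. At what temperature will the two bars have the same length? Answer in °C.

T = 509.8 °C

Equal length when α₁L₁ΔT − α₂L₂ΔT = L₂ − L₁ = 1.77×10⁻² m
α₁L₁ = 4.524492×10⁻⁵, α₂L₂ = 8.640647×10⁻⁶ → Δ(αL) = 3.6604273×10⁻⁵ m/K
ΔT = 1.77×10⁻² / 3.6604273×10⁻⁵ = 483.550 K, so T = 26.2 + 483.550 = 509.750 °C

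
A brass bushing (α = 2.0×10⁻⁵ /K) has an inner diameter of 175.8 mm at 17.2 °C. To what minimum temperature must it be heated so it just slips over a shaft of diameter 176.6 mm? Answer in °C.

Required Δd = 176.6 − 175.8 = 0.8 mm
Δd = αd₀ΔT ⇒ ΔT = Δd/(αd₀) = 0.8 / (2.0×10⁻⁵ × 175.8) = 227.53 K
T_min = 17.2 + 227.53 = 244.73 °C

T = 245 °C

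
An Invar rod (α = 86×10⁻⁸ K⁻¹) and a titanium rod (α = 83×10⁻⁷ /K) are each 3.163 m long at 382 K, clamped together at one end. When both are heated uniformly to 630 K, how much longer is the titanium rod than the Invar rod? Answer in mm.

ΔT = 248 K
Invar: ΔL = 86×10⁻⁸ × 3.163 m × 248 = 6.7460×10⁻⁴ m = 0.67460 mm
titanium: ΔL = 83×10⁻⁷ × 3.163 m × 248 = 6.5107×10⁻³ m = 6.5107 mm
difference = 6.5107 − 0.67460 = 5.8361 mm

5.84 mm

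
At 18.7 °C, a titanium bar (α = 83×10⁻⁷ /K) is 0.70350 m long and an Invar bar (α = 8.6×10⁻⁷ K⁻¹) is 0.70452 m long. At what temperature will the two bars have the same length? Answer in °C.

T = 213.6 °C

Equal length when α₁L₁ΔT − α₂L₂ΔT = L₂ − L₁ = 1.02×10⁻³ m
α₁L₁ = 5.83905×10⁻⁶, α₂L₂ = 6.058872×10⁻⁷ → Δ(αL) = 5.2331628×10⁻⁶ m/K
ΔT = 1.02×10⁻³ / 5.2331628×10⁻⁶ = 194.911 K, so T = 18.7 + 194.911 = 213.611 °C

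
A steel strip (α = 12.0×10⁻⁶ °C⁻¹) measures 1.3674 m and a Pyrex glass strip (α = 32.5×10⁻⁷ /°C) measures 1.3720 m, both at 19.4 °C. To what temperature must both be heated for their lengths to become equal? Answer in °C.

Equal length when α₁L₁ΔT − α₂L₂ΔT = L₂ − L₁ = 4.60×10⁻³ m
α₁L₁ = 1.64088×10⁻⁵, α₂L₂ = 4.459×10⁻⁶ → Δ(αL) = 1.19498×10⁻⁵ m/K
ΔT = 4.60×10⁻³ / 1.19498×10⁻⁵ = 384.944 K, so T = 19.4 + 384.944 = 404.344 °C

T = 404.3 °C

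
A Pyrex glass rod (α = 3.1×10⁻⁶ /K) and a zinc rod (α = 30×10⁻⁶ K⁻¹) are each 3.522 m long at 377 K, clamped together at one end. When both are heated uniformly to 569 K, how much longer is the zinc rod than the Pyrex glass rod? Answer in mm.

18.2 mm

ΔT = 192 K
Pyrex glass: ΔL = 3.1×10⁻⁶ × 3.522 m × 192 = 2.0963×10⁻³ m = 2.0963 mm
zinc: ΔL = 30×10⁻⁶ × 3.522 m × 192 = 2.0287×10⁻² m = 20.287 mm
difference = 20.287 − 2.0963 = 18.1907 mm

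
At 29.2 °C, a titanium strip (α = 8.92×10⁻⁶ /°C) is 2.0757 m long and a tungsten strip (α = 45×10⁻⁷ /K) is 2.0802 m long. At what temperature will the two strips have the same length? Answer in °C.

T = 520.8 °C

L₁(1 + α₁ΔT) = L₂(1 + α₂ΔT) ⇒ ΔT = (L₂ − L₁)/(α₁L₁ − α₂L₂)
L₂ − L₁ = 2.0802 − 2.0757 = 4.50×10⁻³ m
α₁L₁ − α₂L₂ = 8.92×10⁻⁶×2.0757 − 45×10⁻⁷×2.0802 = 9.154344×10⁻⁶ m/K
ΔT = 4.50×10⁻³ / 9.154344×10⁻⁶ = 491.570 K
T = 29.2 + 491.570 = 520.770 °C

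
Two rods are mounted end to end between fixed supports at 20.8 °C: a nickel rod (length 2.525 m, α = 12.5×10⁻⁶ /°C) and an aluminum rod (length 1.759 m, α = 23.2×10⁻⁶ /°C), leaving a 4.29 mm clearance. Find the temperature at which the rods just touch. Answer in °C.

α₁L₁ = 3.15625×10⁻⁵ m/K, α₂L₂ = 4.08088×10⁻⁵ m/K → total 7.23713×10⁻⁵ m/K
ΔT = g/(α₁L₁+α₂L₂) = 4.29×10⁻³ / 7.23713×10⁻⁵ = 59.278 K
T = 20.8 + 59.278 = 80.078 °C

T = 80.1 °C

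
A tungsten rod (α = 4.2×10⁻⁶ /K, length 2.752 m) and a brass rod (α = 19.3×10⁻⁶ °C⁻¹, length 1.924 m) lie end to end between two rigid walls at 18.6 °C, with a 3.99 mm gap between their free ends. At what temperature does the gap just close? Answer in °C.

T = 101 °C

Gap closes when ΔL₁ + ΔL₂ = 3.99 mm = 3.99×10⁻³ m
(α₁L₁ + α₂L₂)ΔT = g
α₁L₁ + α₂L₂ = 4.2×10⁻⁶×2.752 + 19.3×10⁻⁶×1.924 = 4.86916×10⁻⁵ m/K
ΔT = 3.99×10⁻³ / 4.86916×10⁻⁵ = 81.94 K
T = 18.6 + 81.94 = 100.54 °C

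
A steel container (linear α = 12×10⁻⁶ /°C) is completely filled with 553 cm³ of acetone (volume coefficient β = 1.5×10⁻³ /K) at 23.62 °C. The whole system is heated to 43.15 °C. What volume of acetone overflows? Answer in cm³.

15.8 cm³

The container also expands: β_container ≈ 3α = 3.6×10⁻⁵ /K
Net overflow = V₀(β_liq − 3α_cont)ΔT
β − 3α = 1.50×10⁻³ − 3.6×10⁻⁵ = 1.464×10⁻³ /K; ΔT = 19.53 K
ΔV = 553 × 1.464×10⁻³ × 19.53 = 15.8 cm³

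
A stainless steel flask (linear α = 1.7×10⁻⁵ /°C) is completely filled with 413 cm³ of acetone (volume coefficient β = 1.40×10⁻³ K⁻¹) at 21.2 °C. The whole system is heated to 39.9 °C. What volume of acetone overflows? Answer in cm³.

10.4 cm³

The flask also expands: β_container ≈ 3α = 5.1×10⁻⁵ /K
Net overflow = V₀(β_liq − 3α_cont)ΔT
β − 3α = 1.40×10⁻³ − 5.1×10⁻⁵ = 1.349×10⁻³ /K; ΔT = 18.7 K
ΔV = 413 × 1.349×10⁻³ × 18.7 = 10.4 cm³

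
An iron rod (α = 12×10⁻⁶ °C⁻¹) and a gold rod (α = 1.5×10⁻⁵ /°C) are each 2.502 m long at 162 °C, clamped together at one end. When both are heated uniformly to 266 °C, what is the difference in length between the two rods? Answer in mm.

ΔT = 104 K
iron: ΔL = 12×10⁻⁶ × 2.502 m × 104 = 3.1225×10⁻³ m = 3.1225 mm
gold: ΔL = 1.5×10⁻⁵ × 2.502 m × 104 = 3.9031×10⁻³ m = 3.9031 mm
difference = 3.9031 − 3.1225 = 0.7806 mm

0.781 mm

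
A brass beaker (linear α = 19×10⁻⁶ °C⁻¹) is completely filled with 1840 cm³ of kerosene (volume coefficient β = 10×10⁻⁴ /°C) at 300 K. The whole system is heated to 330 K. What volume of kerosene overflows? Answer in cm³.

52.1 cm³

The beaker also expands: β_container ≈ 3α = 5.7×10⁻⁵ /K
Net overflow = V₀(β_liq − 3α_cont)ΔT
β − 3α = 1.00×10⁻³ − 5.7×10⁻⁵ = 9.43×10⁻⁴ /K; ΔT = 30 K
ΔV = 1840 × 9.43×10⁻⁴ × 30 = 52.1 cm³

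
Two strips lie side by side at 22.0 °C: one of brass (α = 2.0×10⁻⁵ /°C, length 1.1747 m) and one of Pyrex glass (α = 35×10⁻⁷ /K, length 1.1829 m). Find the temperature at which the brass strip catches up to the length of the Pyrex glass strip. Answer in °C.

L₁(1 + α₁ΔT) = L₂(1 + α₂ΔT) ⇒ ΔT = (L₂ − L₁)/(α₁L₁ − α₂L₂)
L₂ − L₁ = 1.1829 − 1.1747 = 8.20×10⁻³ m
α₁L₁ − α₂L₂ = 2.0×10⁻⁵×1.1747 − 35×10⁻⁷×1.1829 = 1.935385×10⁻⁵ m/K
ΔT = 8.20×10⁻³ / 1.935385×10⁻⁵ = 423.688 K
T = 22.0 + 423.688 = 445.688 °C

T = 445.7 °C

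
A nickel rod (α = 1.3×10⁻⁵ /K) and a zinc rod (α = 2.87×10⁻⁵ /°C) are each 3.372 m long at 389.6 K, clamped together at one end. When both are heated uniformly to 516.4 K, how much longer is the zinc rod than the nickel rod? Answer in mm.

ΔT = 126.8 K
nickel: ΔL = 1.3×10⁻⁵ × 3.372 m × 126.8 = 5.5584×10⁻³ m = 5.5584 mm
zinc: ΔL = 2.87×10⁻⁵ × 3.372 m × 126.8 = 1.2271×10⁻² m = 12.271 mm
difference = 12.271 − 5.5584 = 6.7126 mm

6.71 mm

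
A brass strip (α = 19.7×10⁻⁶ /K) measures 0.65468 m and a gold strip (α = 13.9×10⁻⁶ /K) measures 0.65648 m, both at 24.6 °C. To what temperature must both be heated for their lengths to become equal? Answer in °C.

Equal length when α₁L₁ΔT − α₂L₂ΔT = L₂ − L₁ = 1.80×10⁻³ m
α₁L₁ = 1.2897196×10⁻⁵, α₂L₂ = 9.125072×10⁻⁶ → Δ(αL) = 3.772124×10⁻⁶ m/K
ΔT = 1.80×10⁻³ / 3.772124×10⁻⁶ = 477.185 K, so T = 24.6 + 477.185 = 501.785 °C

T = 501.8 °C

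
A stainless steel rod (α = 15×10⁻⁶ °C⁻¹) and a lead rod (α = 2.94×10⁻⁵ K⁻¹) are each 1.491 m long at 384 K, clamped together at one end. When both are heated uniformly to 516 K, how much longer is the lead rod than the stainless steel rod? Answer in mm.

2.83 mm

ΔT = 132 K
stainless steel: ΔL = 15×10⁻⁶ × 1.491 m × 132 = 2.9522×10⁻³ m = 2.9522 mm
lead: ΔL = 2.94×10⁻⁵ × 1.491 m × 132 = 5.7863×10⁻³ m = 5.7863 mm
difference = 5.7863 − 2.9522 = 2.8341 mm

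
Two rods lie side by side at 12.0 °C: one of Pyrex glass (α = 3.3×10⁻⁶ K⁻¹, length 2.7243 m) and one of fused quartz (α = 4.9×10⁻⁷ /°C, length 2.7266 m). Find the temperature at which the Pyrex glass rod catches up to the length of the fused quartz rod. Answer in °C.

T = 312.5 °C

L₁(1 + α₁ΔT) = L₂(1 + α₂ΔT) ⇒ ΔT = (L₂ − L₁)/(α₁L₁ − α₂L₂)
L₂ − L₁ = 2.7266 − 2.7243 = 2.30×10⁻³ m
α₁L₁ − α₂L₂ = 3.3×10⁻⁶×2.7243 − 4.9×10⁻⁷×2.7266 = 7.654156×10⁻⁶ m/K
ΔT = 2.30×10⁻³ / 7.654156×10⁻⁶ = 300.490 K
T = 12.0 + 300.490 = 312.490 °C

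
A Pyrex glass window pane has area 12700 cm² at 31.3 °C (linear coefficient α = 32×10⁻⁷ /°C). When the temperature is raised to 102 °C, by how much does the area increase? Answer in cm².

Area coefficient ≈ 2α; |ΔT| = 70.7 K
ΔA = 2αA₀ΔT = 2(32×10⁻⁷)(12700)(70.7) = 5.75 cm²

ΔA = 5.75 cm²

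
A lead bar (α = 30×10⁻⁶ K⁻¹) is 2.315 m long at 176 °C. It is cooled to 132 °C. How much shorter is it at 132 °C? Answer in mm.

|ΔT| = |132 − 176| = 44 K
ΔL = αL₀ΔT = (30×10⁻⁶)(2.315)(44) = 3.06×10⁻³ m

ΔL = 3.06 mm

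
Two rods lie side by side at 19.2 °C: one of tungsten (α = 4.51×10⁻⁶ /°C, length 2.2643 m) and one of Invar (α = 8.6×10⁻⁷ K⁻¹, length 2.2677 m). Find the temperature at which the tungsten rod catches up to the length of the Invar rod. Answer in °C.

Equal length when α₁L₁ΔT − α₂L₂ΔT = L₂ − L₁ = 3.40×10⁻³ m
α₁L₁ = 1.0211993×10⁻⁵, α₂L₂ = 1.950222×10⁻⁶ → Δ(αL) = 8.261771×10⁻⁶ m/K
ΔT = 3.40×10⁻³ / 8.261771×10⁻⁶ = 411.534 K, so T = 19.2 + 411.534 = 430.734 °C

T = 430.7 °C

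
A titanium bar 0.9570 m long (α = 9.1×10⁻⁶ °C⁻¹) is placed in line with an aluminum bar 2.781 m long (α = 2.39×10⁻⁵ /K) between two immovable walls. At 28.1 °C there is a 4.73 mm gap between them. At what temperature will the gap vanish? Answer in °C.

α₁L₁ = 8.7087×10⁻⁶ m/K, α₂L₂ = 6.64659×10⁻⁵ m/K → total 7.51746×10⁻⁵ m/K
ΔT = g/(α₁L₁+α₂L₂) = 4.73×10⁻³ / 7.51746×10⁻⁵ = 62.920 K
T = 28.1 + 62.920 = 91.020 °C

T = 91.0 °C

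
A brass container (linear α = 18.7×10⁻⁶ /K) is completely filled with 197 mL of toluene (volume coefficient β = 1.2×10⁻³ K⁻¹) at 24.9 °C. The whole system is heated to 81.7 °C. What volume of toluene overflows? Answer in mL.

The container also expands: β_container ≈ 3α = 5.61×10⁻⁵ /K
Net overflow = V₀(β_liq − 3α_cont)ΔT
β − 3α = 1.20×10⁻³ − 5.61×10⁻⁵ = 1.1439×10⁻³ /K; ΔT = 56.8 K
ΔV = 197 × 1.1439×10⁻³ × 56.8 = 12.8 mL

12.8 mL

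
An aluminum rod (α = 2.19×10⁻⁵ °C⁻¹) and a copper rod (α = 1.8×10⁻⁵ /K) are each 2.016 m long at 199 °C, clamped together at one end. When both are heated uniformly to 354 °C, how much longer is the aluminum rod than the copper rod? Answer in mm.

ΔT = 155 K
aluminum: ΔL = 2.19×10⁻⁵ × 2.016 m × 155 = 6.8433×10⁻³ m = 6.8433 mm
copper: ΔL = 1.8×10⁻⁵ × 2.016 m × 155 = 5.6246×10⁻³ m = 5.6246 mm
difference = 6.8433 − 5.6246 = 1.2187 mm

1.22 mm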